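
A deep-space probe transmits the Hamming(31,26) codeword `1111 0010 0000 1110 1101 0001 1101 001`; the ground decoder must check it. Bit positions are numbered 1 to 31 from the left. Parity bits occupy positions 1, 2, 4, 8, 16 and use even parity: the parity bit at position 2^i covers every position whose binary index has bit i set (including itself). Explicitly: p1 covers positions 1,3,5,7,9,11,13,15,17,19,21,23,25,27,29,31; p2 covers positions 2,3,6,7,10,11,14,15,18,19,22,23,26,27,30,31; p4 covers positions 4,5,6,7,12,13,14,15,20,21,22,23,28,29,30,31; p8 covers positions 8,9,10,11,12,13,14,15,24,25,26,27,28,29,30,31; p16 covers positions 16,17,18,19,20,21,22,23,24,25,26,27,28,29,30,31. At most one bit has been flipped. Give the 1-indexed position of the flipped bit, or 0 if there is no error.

s1: b1⊕b3⊕b5⊕b7⊕b9⊕b11⊕b13⊕b15⊕b17⊕b19⊕b21⊕b23⊕b25⊕b27⊕b29⊕b31 = 1⊕1⊕0⊕1⊕0⊕0⊕1⊕1⊕1⊕0⊕0⊕0⊕1⊕0⊕0⊕1 = 0
s2: b2⊕b3⊕b6⊕b7⊕b10⊕b11⊕b14⊕b15⊕b18⊕b19⊕b22⊕b23⊕b26⊕b27⊕b30⊕b31 = 1⊕1⊕0⊕1⊕0⊕0⊕1⊕1⊕1⊕0⊕0⊕0⊕1⊕0⊕0⊕1 = 0
s4: b4⊕b5⊕b6⊕b7⊕b12⊕b13⊕b14⊕b15⊕b20⊕b21⊕b22⊕b23⊕b28⊕b29⊕b30⊕b31 = 1⊕0⊕0⊕1⊕0⊕1⊕1⊕1⊕1⊕0⊕0⊕0⊕1⊕0⊕0⊕1 = 0
s8: b8⊕b9⊕b10⊕b11⊕b12⊕b13⊕b14⊕b15⊕b24⊕b25⊕b26⊕b27⊕b28⊕b29⊕b30⊕b31 = 0⊕0⊕0⊕0⊕0⊕1⊕1⊕1⊕1⊕1⊕1⊕0⊕1⊕0⊕0⊕1 = 0
s16: b16⊕b17⊕b18⊕b19⊕b20⊕b21⊕b22⊕b23⊕b24⊕b25⊕b26⊕b27⊕b28⊕b29⊕b30⊕b31 = 0⊕1⊕1⊕0⊕1⊕0⊕0⊕0⊕1⊕1⊕1⊕0⊕1⊕0⊕0⊕1 = 0
Syndrome (s16...s1) = 00000 → position 0 (no error).

0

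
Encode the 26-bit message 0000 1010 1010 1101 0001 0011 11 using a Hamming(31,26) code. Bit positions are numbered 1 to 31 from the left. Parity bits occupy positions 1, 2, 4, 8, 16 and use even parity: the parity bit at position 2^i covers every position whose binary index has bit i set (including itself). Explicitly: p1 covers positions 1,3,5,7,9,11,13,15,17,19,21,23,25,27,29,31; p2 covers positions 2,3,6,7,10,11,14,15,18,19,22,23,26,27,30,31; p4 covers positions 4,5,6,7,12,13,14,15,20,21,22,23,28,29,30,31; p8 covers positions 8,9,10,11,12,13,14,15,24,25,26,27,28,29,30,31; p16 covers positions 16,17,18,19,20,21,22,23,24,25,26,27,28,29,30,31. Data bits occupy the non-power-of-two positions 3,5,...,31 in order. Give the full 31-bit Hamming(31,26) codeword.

Place data bits at non-power-of-two positions: b3=0, b5=0, b6=0, b7=0, b9=1, b10=0, b11=1, b12=0, b13=1, b14=0, b15=1, b17=0, b18=1, b19=1, b20=0, b21=1, b22=0, b23=0, b24=0, b25=1, b26=0, b27=0, b28=1, b29=1, b30=1, b31=1.
p1 = XOR of data positions {3,5,7,9,11,13,15,17,19,21,23,25,27,29,31} = 0⊕0⊕0⊕1⊕1⊕1⊕1⊕0⊕1⊕1⊕0⊕1⊕0⊕1⊕1 = 1
p2 = XOR of data positions {3,6,7,10,11,14,15,18,19,22,23,26,27,30,31} = 0⊕0⊕0⊕0⊕1⊕0⊕1⊕1⊕1⊕0⊕0⊕0⊕0⊕1⊕1 = 0
p4 = XOR of data positions {5,6,7,12,13,14,15,20,21,22,23,28,29,30,31} = 0⊕0⊕0⊕0⊕1⊕0⊕1⊕0⊕1⊕0⊕0⊕1⊕1⊕1⊕1 = 1
p8 = XOR of data positions {9,10,11,12,13,14,15,24,25,26,27,28,29,30,31} = 1⊕0⊕1⊕0⊕1⊕0⊕1⊕0⊕1⊕0⊕0⊕1⊕1⊕1⊕1 = 1
p16 = XOR of data positions {17,18,19,20,21,22,23,24,25,26,27,28,29,30,31} = 0⊕1⊕1⊕0⊕1⊕0⊕0⊕0⊕1⊕0⊕0⊕1⊕1⊕1⊕1 = 0
Codeword b1..b31 = 1001000110101010011010001001111

1001000110101010011010001001111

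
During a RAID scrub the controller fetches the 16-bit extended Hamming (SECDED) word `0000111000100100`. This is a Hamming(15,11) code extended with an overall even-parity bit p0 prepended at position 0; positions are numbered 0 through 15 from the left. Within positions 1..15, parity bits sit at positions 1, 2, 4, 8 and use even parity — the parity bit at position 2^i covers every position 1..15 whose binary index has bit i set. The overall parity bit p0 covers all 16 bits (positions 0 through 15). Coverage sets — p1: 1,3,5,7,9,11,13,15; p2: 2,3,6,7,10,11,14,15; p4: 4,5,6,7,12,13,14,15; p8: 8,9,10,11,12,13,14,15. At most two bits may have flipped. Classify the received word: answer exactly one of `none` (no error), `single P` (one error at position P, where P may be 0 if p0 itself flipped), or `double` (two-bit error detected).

single 0

s1: b1⊕b3⊕b5⊕b7⊕b9⊕b11⊕b13⊕b15 = 0⊕0⊕1⊕0⊕0⊕0⊕1⊕0 = 0
s2: b2⊕b3⊕b6⊕b7⊕b10⊕b11⊕b14⊕b15 = 0⊕0⊕1⊕0⊕1⊕0⊕0⊕0 = 0
s4: b4⊕b5⊕b6⊕b7⊕b12⊕b13⊕b14⊕b15 = 1⊕1⊕1⊕0⊕0⊕1⊕0⊕0 = 0
s8: b8⊕b9⊕b10⊕b11⊕b12⊕b13⊕b14⊕b15 = 0⊕0⊕1⊕0⊕0⊕1⊕0⊕0 = 0
Syndrome (s8...s1) = 0000 → position 0 (no error).
Overall parity (XOR of all 16 bits, including p0): 0⊕0⊕0⊕0⊕1⊕1⊕1⊕0⊕0⊕0⊕1⊕0⊕0⊕1⊕0⊕0 = 1
Overall=1, syndrome position=0 → single-bit error at position 0.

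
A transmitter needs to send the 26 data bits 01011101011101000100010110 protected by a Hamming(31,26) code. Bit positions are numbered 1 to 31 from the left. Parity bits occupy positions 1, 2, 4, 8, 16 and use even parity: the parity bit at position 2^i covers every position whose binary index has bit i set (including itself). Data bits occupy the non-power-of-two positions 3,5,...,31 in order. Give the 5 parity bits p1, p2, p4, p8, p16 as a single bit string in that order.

10000

Place data bits at non-power-of-two positions: b3=0, b5=1, b6=0, b7=1, b9=1, b10=1, b11=0, b12=1, b13=0, b14=1, b15=1, b17=1, b18=0, b19=1, b20=0, b21=0, b22=0, b23=1, b24=0, b25=0, b26=0, b27=1, b28=0, b29=1, b30=1, b31=0.
p1 = XOR of data positions {3,5,7,9,11,13,15,17,19,21,23,25,27,29,31} = 0⊕1⊕1⊕1⊕0⊕0⊕1⊕1⊕1⊕0⊕1⊕0⊕1⊕1⊕0 = 1
p2 = XOR of data positions {3,6,7,10,11,14,15,18,19,22,23,26,27,30,31} = 0⊕0⊕1⊕1⊕0⊕1⊕1⊕0⊕1⊕0⊕1⊕0⊕1⊕1⊕0 = 0
p4 = XOR of data positions {5,6,7,12,13,14,15,20,21,22,23,28,29,30,31} = 1⊕0⊕1⊕1⊕0⊕1⊕1⊕0⊕0⊕0⊕1⊕0⊕1⊕1⊕0 = 0
p8 = XOR of data positions {9,10,11,12,13,14,15,24,25,26,27,28,29,30,31} = 1⊕1⊕0⊕1⊕0⊕1⊕1⊕0⊕0⊕0⊕1⊕0⊕1⊕1⊕0 = 0
p16 = XOR of data positions {17,18,19,20,21,22,23,24,25,26,27,28,29,30,31} = 1⊕0⊕1⊕0⊕0⊕0⊕1⊕0⊕0⊕0⊕1⊕0⊕1⊕1⊕0 = 0
Parity bits p1,p2,p4,p8,p16 = 10000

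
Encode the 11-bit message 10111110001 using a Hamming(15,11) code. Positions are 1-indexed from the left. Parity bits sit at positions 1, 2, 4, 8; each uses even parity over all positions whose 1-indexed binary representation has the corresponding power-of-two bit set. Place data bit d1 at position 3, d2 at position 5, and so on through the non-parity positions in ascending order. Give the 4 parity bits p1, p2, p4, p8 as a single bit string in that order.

1010

Place data bits at non-power-of-two positions: b3=1, b5=0, b6=1, b7=1, b9=1, b10=1, b11=1, b12=0, b13=0, b14=0, b15=1.
p1 = XOR of data positions {3,5,7,9,11,13,15} = 1⊕0⊕1⊕1⊕1⊕0⊕1 = 1
p2 = XOR of data positions {3,6,7,10,11,14,15} = 1⊕1⊕1⊕1⊕1⊕0⊕1 = 0
p4 = XOR of data positions {5,6,7,12,13,14,15} = 0⊕1⊕1⊕0⊕0⊕0⊕1 = 1
p8 = XOR of data positions {9,10,11,12,13,14,15} = 1⊕1⊕1⊕0⊕0⊕0⊕1 = 0
Parity bits p1,p2,p4,p8 = 1010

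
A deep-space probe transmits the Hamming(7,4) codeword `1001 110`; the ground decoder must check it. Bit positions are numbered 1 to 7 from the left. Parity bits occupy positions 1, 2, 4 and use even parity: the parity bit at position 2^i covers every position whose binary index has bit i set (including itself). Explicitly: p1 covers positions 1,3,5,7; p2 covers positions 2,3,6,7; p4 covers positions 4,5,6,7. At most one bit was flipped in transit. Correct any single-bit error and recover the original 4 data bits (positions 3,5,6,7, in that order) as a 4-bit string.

0100

s1: b1⊕b3⊕b5⊕b7 = 1⊕0⊕1⊕0 = 0
s2: b2⊕b3⊕b6⊕b7 = 0⊕0⊕1⊕0 = 1
s4: b4⊕b5⊕b6⊕b7 = 1⊕1⊕1⊕0 = 1
Syndrome (s4...s1) = 110 → position 6.
Flip bit 6: corrected codeword = 1001100
Data bits at positions 3,5,6,7: 0100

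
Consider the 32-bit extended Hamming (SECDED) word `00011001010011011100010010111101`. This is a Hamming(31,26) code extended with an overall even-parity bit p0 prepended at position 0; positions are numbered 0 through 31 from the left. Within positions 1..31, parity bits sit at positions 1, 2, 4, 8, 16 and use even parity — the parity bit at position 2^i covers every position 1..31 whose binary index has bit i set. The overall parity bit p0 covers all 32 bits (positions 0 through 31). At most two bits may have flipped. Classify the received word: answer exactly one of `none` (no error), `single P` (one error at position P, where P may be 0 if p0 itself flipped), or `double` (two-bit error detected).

double

s1: b1⊕b3⊕b5⊕b7⊕b9⊕b11⊕b13⊕b15⊕b17⊕b19⊕b21⊕b23⊕b25⊕b27⊕b29⊕b31 = 0⊕1⊕0⊕1⊕1⊕0⊕1⊕1⊕1⊕0⊕1⊕0⊕0⊕1⊕1⊕1 = 0
s2: b2⊕b3⊕b6⊕b7⊕b10⊕b11⊕b14⊕b15⊕b18⊕b19⊕b22⊕b23⊕b26⊕b27⊕b30⊕b31 = 0⊕1⊕0⊕1⊕0⊕0⊕0⊕1⊕0⊕0⊕0⊕0⊕1⊕1⊕0⊕1 = 0
s4: b4⊕b5⊕b6⊕b7⊕b12⊕b13⊕b14⊕b15⊕b20⊕b21⊕b22⊕b23⊕b28⊕b29⊕b30⊕b31 = 1⊕0⊕0⊕1⊕1⊕1⊕0⊕1⊕0⊕1⊕0⊕0⊕1⊕1⊕0⊕1 = 1
s8: b8⊕b9⊕b10⊕b11⊕b12⊕b13⊕b14⊕b15⊕b24⊕b25⊕b26⊕b27⊕b28⊕b29⊕b30⊕b31 = 0⊕1⊕0⊕0⊕1⊕1⊕0⊕1⊕1⊕0⊕1⊕1⊕1⊕1⊕0⊕1 = 0
s16: b16⊕b17⊕b18⊕b19⊕b20⊕b21⊕b22⊕b23⊕b24⊕b25⊕b26⊕b27⊕b28⊕b29⊕b30⊕b31 = 1⊕1⊕0⊕0⊕0⊕1⊕0⊕0⊕1⊕0⊕1⊕1⊕1⊕1⊕0⊕1 = 1
Syndrome (s16...s1) = 10100 → position 20.
Overall parity (XOR of all 32 bits, including p0): 0⊕0⊕0⊕1⊕1⊕0⊕0⊕1⊕0⊕1⊕0⊕0⊕1⊕1⊕0⊕1⊕1⊕1⊕0⊕0⊕0⊕1⊕0⊕0⊕1⊕0⊕1⊕1⊕1⊕1⊕0⊕1 = 0
Overall=0, syndrome position=20 → double-bit error detected (uncorrectable).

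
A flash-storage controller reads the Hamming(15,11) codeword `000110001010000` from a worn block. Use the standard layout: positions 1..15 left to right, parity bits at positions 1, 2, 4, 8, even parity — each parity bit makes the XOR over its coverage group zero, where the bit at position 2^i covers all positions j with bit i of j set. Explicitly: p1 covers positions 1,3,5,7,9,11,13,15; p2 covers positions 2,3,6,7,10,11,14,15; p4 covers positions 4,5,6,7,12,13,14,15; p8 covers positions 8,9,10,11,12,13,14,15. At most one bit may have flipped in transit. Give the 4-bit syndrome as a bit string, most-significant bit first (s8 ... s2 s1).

s1: b1⊕b3⊕b5⊕b7⊕b9⊕b11⊕b13⊕b15 = 0⊕0⊕1⊕0⊕1⊕1⊕0⊕0 = 1
s2: b2⊕b3⊕b6⊕b7⊕b10⊕b11⊕b14⊕b15 = 0⊕0⊕0⊕0⊕0⊕1⊕0⊕0 = 1
s4: b4⊕b5⊕b6⊕b7⊕b12⊕b13⊕b14⊕b15 = 1⊕1⊕0⊕0⊕0⊕0⊕0⊕0 = 0
s8: b8⊕b9⊕b10⊕b11⊕b12⊕b13⊕b14⊕b15 = 0⊕1⊕0⊕1⊕0⊕0⊕0⊕0 = 0
Syndrome (s8...s1) = 0011 → position 3.

0011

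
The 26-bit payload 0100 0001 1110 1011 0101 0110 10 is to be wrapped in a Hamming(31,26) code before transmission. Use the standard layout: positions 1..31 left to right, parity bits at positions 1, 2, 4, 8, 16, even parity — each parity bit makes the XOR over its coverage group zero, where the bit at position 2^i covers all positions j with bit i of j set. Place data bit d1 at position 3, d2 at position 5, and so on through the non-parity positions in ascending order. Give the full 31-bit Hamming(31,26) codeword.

1000100000011110010110101011010

Place data bits at non-power-of-two positions: b3=0, b5=1, b6=0, b7=0, b9=0, b10=0, b11=0, b12=1, b13=1, b14=1, b15=1, b17=0, b18=1, b19=0, b20=1, b21=1, b22=0, b23=1, b24=0, b25=1, b26=0, b27=1, b28=1, b29=0, b30=1, b31=0.
p1 = XOR of data positions {3,5,7,9,11,13,15,17,19,21,23,25,27,29,31} = 0⊕1⊕0⊕0⊕0⊕1⊕1⊕0⊕0⊕1⊕1⊕1⊕1⊕0⊕0 = 1
p2 = XOR of data positions {3,6,7,10,11,14,15,18,19,22,23,26,27,30,31} = 0⊕0⊕0⊕0⊕0⊕1⊕1⊕1⊕0⊕0⊕1⊕0⊕1⊕1⊕0 = 0
p4 = XOR of data positions {5,6,7,12,13,14,15,20,21,22,23,28,29,30,31} = 1⊕0⊕0⊕1⊕1⊕1⊕1⊕1⊕1⊕0⊕1⊕1⊕0⊕1⊕0 = 0
p8 = XOR of data positions {9,10,11,12,13,14,15,24,25,26,27,28,29,30,31} = 0⊕0⊕0⊕1⊕1⊕1⊕1⊕0⊕1⊕0⊕1⊕1⊕0⊕1⊕0 = 0
p16 = XOR of data positions {17,18,19,20,21,22,23,24,25,26,27,28,29,30,31} = 0⊕1⊕0⊕1⊕1⊕0⊕1⊕0⊕1⊕0⊕1⊕1⊕0⊕1⊕0 = 0
Codeword b1..b31 = 1000100000011110010110101011010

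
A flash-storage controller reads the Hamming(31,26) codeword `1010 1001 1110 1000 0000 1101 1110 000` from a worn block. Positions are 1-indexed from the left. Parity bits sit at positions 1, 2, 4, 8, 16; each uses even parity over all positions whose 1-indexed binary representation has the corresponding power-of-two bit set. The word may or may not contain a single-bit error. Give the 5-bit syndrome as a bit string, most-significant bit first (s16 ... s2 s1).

01001

s1: b1⊕b3⊕b5⊕b7⊕b9⊕b11⊕b13⊕b15⊕b17⊕b19⊕b21⊕b23⊕b25⊕b27⊕b29⊕b31 = 1⊕1⊕1⊕0⊕1⊕1⊕1⊕0⊕0⊕0⊕1⊕0⊕1⊕1⊕0⊕0 = 1
s2: b2⊕b3⊕b6⊕b7⊕b10⊕b11⊕b14⊕b15⊕b18⊕b19⊕b22⊕b23⊕b26⊕b27⊕b30⊕b31 = 0⊕1⊕0⊕0⊕1⊕1⊕0⊕0⊕0⊕0⊕1⊕0⊕1⊕1⊕0⊕0 = 0
s4: b4⊕b5⊕b6⊕b7⊕b12⊕b13⊕b14⊕b15⊕b20⊕b21⊕b22⊕b23⊕b28⊕b29⊕b30⊕b31 = 0⊕1⊕0⊕0⊕0⊕1⊕0⊕0⊕0⊕1⊕1⊕0⊕0⊕0⊕0⊕0 = 0
s8: b8⊕b9⊕b10⊕b11⊕b12⊕b13⊕b14⊕b15⊕b24⊕b25⊕b26⊕b27⊕b28⊕b29⊕b30⊕b31 = 1⊕1⊕1⊕1⊕0⊕1⊕0⊕0⊕1⊕1⊕1⊕1⊕0⊕0⊕0⊕0 = 1
s16: b16⊕b17⊕b18⊕b19⊕b20⊕b21⊕b22⊕b23⊕b24⊕b25⊕b26⊕b27⊕b28⊕b29⊕b30⊕b31 = 0⊕0⊕0⊕0⊕0⊕1⊕1⊕0⊕1⊕1⊕1⊕1⊕0⊕0⊕0⊕0 = 0
Syndrome (s16...s1) = 01001 → position 9.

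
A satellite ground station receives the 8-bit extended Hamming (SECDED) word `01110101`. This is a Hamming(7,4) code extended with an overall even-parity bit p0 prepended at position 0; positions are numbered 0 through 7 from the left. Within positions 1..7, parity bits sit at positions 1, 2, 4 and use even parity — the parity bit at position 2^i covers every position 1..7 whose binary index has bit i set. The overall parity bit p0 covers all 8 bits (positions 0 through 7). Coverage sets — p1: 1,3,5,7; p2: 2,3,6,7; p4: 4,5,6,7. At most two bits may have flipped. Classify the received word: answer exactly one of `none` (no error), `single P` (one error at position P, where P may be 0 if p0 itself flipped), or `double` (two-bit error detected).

single 2

s1: b1⊕b3⊕b5⊕b7 = 1⊕1⊕1⊕1 = 0
s2: b2⊕b3⊕b6⊕b7 = 1⊕1⊕0⊕1 = 1
s4: b4⊕b5⊕b6⊕b7 = 0⊕1⊕0⊕1 = 0
Syndrome (s4...s1) = 010 → position 2.
Overall parity (XOR of all 8 bits, including p0): 0⊕1⊕1⊕1⊕0⊕1⊕0⊕1 = 1
Overall=1, syndrome position=2 → single-bit error at position 2.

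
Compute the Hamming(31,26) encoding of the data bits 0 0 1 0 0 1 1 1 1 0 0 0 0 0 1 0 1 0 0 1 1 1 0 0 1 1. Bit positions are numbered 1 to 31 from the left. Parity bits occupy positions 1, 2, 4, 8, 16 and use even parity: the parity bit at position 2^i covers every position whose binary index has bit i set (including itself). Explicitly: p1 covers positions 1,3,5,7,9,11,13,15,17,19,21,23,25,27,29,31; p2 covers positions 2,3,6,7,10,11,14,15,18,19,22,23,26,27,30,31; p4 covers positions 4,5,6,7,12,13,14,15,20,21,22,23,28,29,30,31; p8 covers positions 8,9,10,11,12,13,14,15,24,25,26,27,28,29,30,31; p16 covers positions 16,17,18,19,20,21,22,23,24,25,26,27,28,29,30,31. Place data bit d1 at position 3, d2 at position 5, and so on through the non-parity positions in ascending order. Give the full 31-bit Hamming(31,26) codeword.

Place data bits at non-power-of-two positions: b3=0, b5=0, b6=1, b7=0, b9=0, b10=1, b11=1, b12=1, b13=1, b14=0, b15=0, b17=0, b18=0, b19=0, b20=1, b21=0, b22=1, b23=0, b24=0, b25=1, b26=1, b27=1, b28=0, b29=0, b30=1, b31=1.
p1 = XOR of data positions {3,5,7,9,11,13,15,17,19,21,23,25,27,29,31} = 0⊕0⊕0⊕0⊕1⊕1⊕0⊕0⊕0⊕0⊕0⊕1⊕1⊕0⊕1 = 1
p2 = XOR of data positions {3,6,7,10,11,14,15,18,19,22,23,26,27,30,31} = 0⊕1⊕0⊕1⊕1⊕0⊕0⊕0⊕0⊕1⊕0⊕1⊕1⊕1⊕1 = 0
p4 = XOR of data positions {5,6,7,12,13,14,15,20,21,22,23,28,29,30,31} = 0⊕1⊕0⊕1⊕1⊕0⊕0⊕1⊕0⊕1⊕0⊕0⊕0⊕1⊕1 = 1
p8 = XOR of data positions {9,10,11,12,13,14,15,24,25,26,27,28,29,30,31} = 0⊕1⊕1⊕1⊕1⊕0⊕0⊕0⊕1⊕1⊕1⊕0⊕0⊕1⊕1 = 1
p16 = XOR of data positions {17,18,19,20,21,22,23,24,25,26,27,28,29,30,31} = 0⊕0⊕0⊕1⊕0⊕1⊕0⊕0⊕1⊕1⊕1⊕0⊕0⊕1⊕1 = 1
Codeword b1..b31 = 1001010101111001000101001110011

1001010101111001000101001110011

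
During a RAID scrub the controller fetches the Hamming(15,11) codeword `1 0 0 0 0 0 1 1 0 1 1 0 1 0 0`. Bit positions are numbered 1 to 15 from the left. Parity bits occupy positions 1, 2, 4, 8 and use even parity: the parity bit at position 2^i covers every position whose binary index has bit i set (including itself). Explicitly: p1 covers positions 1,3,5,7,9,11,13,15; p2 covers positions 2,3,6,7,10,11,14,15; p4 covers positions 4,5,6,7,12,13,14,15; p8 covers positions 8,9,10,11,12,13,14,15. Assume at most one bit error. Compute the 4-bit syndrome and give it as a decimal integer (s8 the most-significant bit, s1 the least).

2

s1: b1⊕b3⊕b5⊕b7⊕b9⊕b11⊕b13⊕b15 = 1⊕0⊕0⊕1⊕0⊕1⊕1⊕0 = 0
s2: b2⊕b3⊕b6⊕b7⊕b10⊕b11⊕b14⊕b15 = 0⊕0⊕0⊕1⊕1⊕1⊕0⊕0 = 1
s4: b4⊕b5⊕b6⊕b7⊕b12⊕b13⊕b14⊕b15 = 0⊕0⊕0⊕1⊕0⊕1⊕0⊕0 = 0
s8: b8⊕b9⊕b10⊕b11⊕b12⊕b13⊕b14⊕b15 = 1⊕0⊕1⊕1⊕0⊕1⊕0⊕0 = 0
Syndrome (s8...s1) = 0010 → position 2.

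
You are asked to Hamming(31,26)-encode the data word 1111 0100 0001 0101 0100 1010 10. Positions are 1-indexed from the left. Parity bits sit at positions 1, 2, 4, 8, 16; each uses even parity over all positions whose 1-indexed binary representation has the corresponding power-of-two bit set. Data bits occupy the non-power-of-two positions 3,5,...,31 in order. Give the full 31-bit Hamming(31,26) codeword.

Place data bits at non-power-of-two positions: b3=1, b5=1, b6=1, b7=1, b9=0, b10=1, b11=0, b12=0, b13=0, b14=0, b15=0, b17=1, b18=0, b19=1, b20=0, b21=1, b22=0, b23=1, b24=0, b25=0, b26=1, b27=0, b28=1, b29=0, b30=1, b31=0.
p1 = XOR of data positions {3,5,7,9,11,13,15,17,19,21,23,25,27,29,31} = 1⊕1⊕1⊕0⊕0⊕0⊕0⊕1⊕1⊕1⊕1⊕0⊕0⊕0⊕0 = 1
p2 = XOR of data positions {3,6,7,10,11,14,15,18,19,22,23,26,27,30,31} = 1⊕1⊕1⊕1⊕0⊕0⊕0⊕0⊕1⊕0⊕1⊕1⊕0⊕1⊕0 = 0
p4 = XOR of data positions {5,6,7,12,13,14,15,20,21,22,23,28,29,30,31} = 1⊕1⊕1⊕0⊕0⊕0⊕0⊕0⊕1⊕0⊕1⊕1⊕0⊕1⊕0 = 1
p8 = XOR of data positions {9,10,11,12,13,14,15,24,25,26,27,28,29,30,31} = 0⊕1⊕0⊕0⊕0⊕0⊕0⊕0⊕0⊕1⊕0⊕1⊕0⊕1⊕0 = 0
p16 = XOR of data positions {17,18,19,20,21,22,23,24,25,26,27,28,29,30,31} = 1⊕0⊕1⊕0⊕1⊕0⊕1⊕0⊕0⊕1⊕0⊕1⊕0⊕1⊕0 = 1
Codeword b1..b31 = 1011111001000001101010100101010

1011111001000001101010100101010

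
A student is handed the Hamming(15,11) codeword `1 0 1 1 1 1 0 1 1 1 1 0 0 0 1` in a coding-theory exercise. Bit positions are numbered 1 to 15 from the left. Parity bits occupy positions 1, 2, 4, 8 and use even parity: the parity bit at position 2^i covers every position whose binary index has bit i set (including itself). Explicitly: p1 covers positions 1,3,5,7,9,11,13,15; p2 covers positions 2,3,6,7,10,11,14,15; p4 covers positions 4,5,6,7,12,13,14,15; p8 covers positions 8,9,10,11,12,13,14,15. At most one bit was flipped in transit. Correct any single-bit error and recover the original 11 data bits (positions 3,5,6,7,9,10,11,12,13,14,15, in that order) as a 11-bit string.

s1: b1⊕b3⊕b5⊕b7⊕b9⊕b11⊕b13⊕b15 = 1⊕1⊕1⊕0⊕1⊕1⊕0⊕1 = 0
s2: b2⊕b3⊕b6⊕b7⊕b10⊕b11⊕b14⊕b15 = 0⊕1⊕1⊕0⊕1⊕1⊕0⊕1 = 1
s4: b4⊕b5⊕b6⊕b7⊕b12⊕b13⊕b14⊕b15 = 1⊕1⊕1⊕0⊕0⊕0⊕0⊕1 = 0
s8: b8⊕b9⊕b10⊕b11⊕b12⊕b13⊕b14⊕b15 = 1⊕1⊕1⊕1⊕0⊕0⊕0⊕1 = 1
Syndrome (s8...s1) = 1010 → position 10.
Flip bit 10: corrected codeword = 101111011010001
Data bits at positions 3,5,6,7,9,10,11,12,13,14,15: 11101010001

11101010001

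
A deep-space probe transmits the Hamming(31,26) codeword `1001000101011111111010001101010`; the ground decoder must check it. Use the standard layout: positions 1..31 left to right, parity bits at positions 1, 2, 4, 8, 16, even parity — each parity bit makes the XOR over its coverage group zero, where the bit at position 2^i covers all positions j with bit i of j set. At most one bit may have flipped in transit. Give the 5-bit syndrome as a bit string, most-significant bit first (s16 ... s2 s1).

10011

s1: b1⊕b3⊕b5⊕b7⊕b9⊕b11⊕b13⊕b15⊕b17⊕b19⊕b21⊕b23⊕b25⊕b27⊕b29⊕b31 = 1⊕0⊕0⊕0⊕0⊕0⊕1⊕1⊕1⊕1⊕1⊕0⊕1⊕0⊕0⊕0 = 1
s2: b2⊕b3⊕b6⊕b7⊕b10⊕b11⊕b14⊕b15⊕b18⊕b19⊕b22⊕b23⊕b26⊕b27⊕b30⊕b31 = 0⊕0⊕0⊕0⊕1⊕0⊕1⊕1⊕1⊕1⊕0⊕0⊕1⊕0⊕1⊕0 = 1
s4: b4⊕b5⊕b6⊕b7⊕b12⊕b13⊕b14⊕b15⊕b20⊕b21⊕b22⊕b23⊕b28⊕b29⊕b30⊕b31 = 1⊕0⊕0⊕0⊕1⊕1⊕1⊕1⊕0⊕1⊕0⊕0⊕1⊕0⊕1⊕0 = 0
s8: b8⊕b9⊕b10⊕b11⊕b12⊕b13⊕b14⊕b15⊕b24⊕b25⊕b26⊕b27⊕b28⊕b29⊕b30⊕b31 = 1⊕0⊕1⊕0⊕1⊕1⊕1⊕1⊕0⊕1⊕1⊕0⊕1⊕0⊕1⊕0 = 0
s16: b16⊕b17⊕b18⊕b19⊕b20⊕b21⊕b22⊕b23⊕b24⊕b25⊕b26⊕b27⊕b28⊕b29⊕b30⊕b31 = 1⊕1⊕1⊕1⊕0⊕1⊕0⊕0⊕0⊕1⊕1⊕0⊕1⊕0⊕1⊕0 = 1
Syndrome (s16...s1) = 10011 → position 19.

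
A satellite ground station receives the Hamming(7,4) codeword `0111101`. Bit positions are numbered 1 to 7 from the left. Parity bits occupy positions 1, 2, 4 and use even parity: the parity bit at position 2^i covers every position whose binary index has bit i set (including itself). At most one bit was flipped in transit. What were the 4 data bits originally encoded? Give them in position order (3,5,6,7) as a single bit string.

1100

s1: b1⊕b3⊕b5⊕b7 = 0⊕1⊕1⊕1 = 1
s2: b2⊕b3⊕b6⊕b7 = 1⊕1⊕0⊕1 = 1
s4: b4⊕b5⊕b6⊕b7 = 1⊕1⊕0⊕1 = 1
Syndrome (s4...s1) = 111 → position 7.
Flip bit 7: corrected codeword = 0111100
Data bits at positions 3,5,6,7: 1100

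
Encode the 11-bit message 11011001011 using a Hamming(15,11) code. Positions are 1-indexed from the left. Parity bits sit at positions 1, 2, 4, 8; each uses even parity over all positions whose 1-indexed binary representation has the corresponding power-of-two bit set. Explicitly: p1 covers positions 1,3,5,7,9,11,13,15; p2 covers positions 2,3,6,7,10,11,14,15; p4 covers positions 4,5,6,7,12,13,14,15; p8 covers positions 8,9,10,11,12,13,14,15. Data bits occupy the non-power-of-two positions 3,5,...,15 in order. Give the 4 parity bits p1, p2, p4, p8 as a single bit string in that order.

Place data bits at non-power-of-two positions: b3=1, b5=1, b6=0, b7=1, b9=1, b10=0, b11=0, b12=1, b13=0, b14=1, b15=1.
p1 = XOR of data positions {3,5,7,9,11,13,15} = 1⊕1⊕1⊕1⊕0⊕0⊕1 = 1
p2 = XOR of data positions {3,6,7,10,11,14,15} = 1⊕0⊕1⊕0⊕0⊕1⊕1 = 0
p4 = XOR of data positions {5,6,7,12,13,14,15} = 1⊕0⊕1⊕1⊕0⊕1⊕1 = 1
p8 = XOR of data positions {9,10,11,12,13,14,15} = 1⊕0⊕0⊕1⊕0⊕1⊕1 = 0
Parity bits p1,p2,p4,p8 = 1010

1010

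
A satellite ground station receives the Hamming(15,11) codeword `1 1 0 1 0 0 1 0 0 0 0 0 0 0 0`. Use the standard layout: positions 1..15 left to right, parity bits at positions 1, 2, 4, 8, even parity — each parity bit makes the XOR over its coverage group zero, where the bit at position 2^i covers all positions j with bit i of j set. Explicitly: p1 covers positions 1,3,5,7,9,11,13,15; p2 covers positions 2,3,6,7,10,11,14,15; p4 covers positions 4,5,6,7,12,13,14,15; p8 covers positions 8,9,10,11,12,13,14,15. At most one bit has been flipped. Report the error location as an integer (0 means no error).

s1: b1⊕b3⊕b5⊕b7⊕b9⊕b11⊕b13⊕b15 = 1⊕0⊕0⊕1⊕0⊕0⊕0⊕0 = 0
s2: b2⊕b3⊕b6⊕b7⊕b10⊕b11⊕b14⊕b15 = 1⊕0⊕0⊕1⊕0⊕0⊕0⊕0 = 0
s4: b4⊕b5⊕b6⊕b7⊕b12⊕b13⊕b14⊕b15 = 1⊕0⊕0⊕1⊕0⊕0⊕0⊕0 = 0
s8: b8⊕b9⊕b10⊕b11⊕b12⊕b13⊕b14⊕b15 = 0⊕0⊕0⊕0⊕0⊕0⊕0⊕0 = 0
Syndrome (s8...s1) = 0000 → position 0 (no error).

0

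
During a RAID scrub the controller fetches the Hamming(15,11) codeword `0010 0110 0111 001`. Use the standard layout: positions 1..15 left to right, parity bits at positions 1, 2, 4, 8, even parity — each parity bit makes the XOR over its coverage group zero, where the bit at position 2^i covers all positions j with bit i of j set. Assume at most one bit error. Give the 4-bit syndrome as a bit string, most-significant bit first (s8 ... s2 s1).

s1: b1⊕b3⊕b5⊕b7⊕b9⊕b11⊕b13⊕b15 = 0⊕1⊕0⊕1⊕0⊕1⊕0⊕1 = 0
s2: b2⊕b3⊕b6⊕b7⊕b10⊕b11⊕b14⊕b15 = 0⊕1⊕1⊕1⊕1⊕1⊕0⊕1 = 0
s4: b4⊕b5⊕b6⊕b7⊕b12⊕b13⊕b14⊕b15 = 0⊕0⊕1⊕1⊕1⊕0⊕0⊕1 = 0
s8: b8⊕b9⊕b10⊕b11⊕b12⊕b13⊕b14⊕b15 = 0⊕0⊕1⊕1⊕1⊕0⊕0⊕1 = 0
Syndrome (s8...s1) = 0000 → position 0 (no error).

0000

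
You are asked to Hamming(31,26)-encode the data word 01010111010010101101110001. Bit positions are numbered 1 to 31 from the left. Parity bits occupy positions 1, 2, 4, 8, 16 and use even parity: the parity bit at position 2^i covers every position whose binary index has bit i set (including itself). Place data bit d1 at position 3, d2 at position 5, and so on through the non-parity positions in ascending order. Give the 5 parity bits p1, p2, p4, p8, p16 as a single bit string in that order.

10000

Place data bits at non-power-of-two positions: b3=0, b5=1, b6=0, b7=1, b9=0, b10=1, b11=1, b12=1, b13=0, b14=1, b15=0, b17=0, b18=1, b19=0, b20=1, b21=0, b22=1, b23=1, b24=0, b25=1, b26=1, b27=1, b28=0, b29=0, b30=0, b31=1.
p1 = XOR of data positions {3,5,7,9,11,13,15,17,19,21,23,25,27,29,31} = 0⊕1⊕1⊕0⊕1⊕0⊕0⊕0⊕0⊕0⊕1⊕1⊕1⊕0⊕1 = 1
p2 = XOR of data positions {3,6,7,10,11,14,15,18,19,22,23,26,27,30,31} = 0⊕0⊕1⊕1⊕1⊕1⊕0⊕1⊕0⊕1⊕1⊕1⊕1⊕0⊕1 = 0
p4 = XOR of data positions {5,6,7,12,13,14,15,20,21,22,23,28,29,30,31} = 1⊕0⊕1⊕1⊕0⊕1⊕0⊕1⊕0⊕1⊕1⊕0⊕0⊕0⊕1 = 0
p8 = XOR of data positions {9,10,11,12,13,14,15,24,25,26,27,28,29,30,31} = 0⊕1⊕1⊕1⊕0⊕1⊕0⊕0⊕1⊕1⊕1⊕0⊕0⊕0⊕1 = 0
p16 = XOR of data positions {17,18,19,20,21,22,23,24,25,26,27,28,29,30,31} = 0⊕1⊕0⊕1⊕0⊕1⊕1⊕0⊕1⊕1⊕1⊕0⊕0⊕0⊕1 = 0
Parity bits p1,p2,p4,p8,p16 = 10000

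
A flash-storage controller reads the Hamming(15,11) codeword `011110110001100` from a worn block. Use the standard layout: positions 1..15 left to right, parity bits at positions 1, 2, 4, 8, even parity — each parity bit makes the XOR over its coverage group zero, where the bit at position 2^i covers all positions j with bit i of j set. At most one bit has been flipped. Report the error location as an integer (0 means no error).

14

s1: b1⊕b3⊕b5⊕b7⊕b9⊕b11⊕b13⊕b15 = 0⊕1⊕1⊕1⊕0⊕0⊕1⊕0 = 0
s2: b2⊕b3⊕b6⊕b7⊕b10⊕b11⊕b14⊕b15 = 1⊕1⊕0⊕1⊕0⊕0⊕0⊕0 = 1
s4: b4⊕b5⊕b6⊕b7⊕b12⊕b13⊕b14⊕b15 = 1⊕1⊕0⊕1⊕1⊕1⊕0⊕0 = 1
s8: b8⊕b9⊕b10⊕b11⊕b12⊕b13⊕b14⊕b15 = 1⊕0⊕0⊕0⊕1⊕1⊕0⊕0 = 1
Syndrome (s8...s1) = 1110 → position 14.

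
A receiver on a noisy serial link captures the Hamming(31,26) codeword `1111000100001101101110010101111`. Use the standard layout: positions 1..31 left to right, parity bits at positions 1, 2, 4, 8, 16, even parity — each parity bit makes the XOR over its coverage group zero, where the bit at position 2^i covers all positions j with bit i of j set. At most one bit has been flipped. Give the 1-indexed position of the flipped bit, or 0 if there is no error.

s1: b1⊕b3⊕b5⊕b7⊕b9⊕b11⊕b13⊕b15⊕b17⊕b19⊕b21⊕b23⊕b25⊕b27⊕b29⊕b31 = 1⊕1⊕0⊕0⊕0⊕0⊕1⊕0⊕1⊕1⊕1⊕0⊕0⊕0⊕1⊕1 = 0
s2: b2⊕b3⊕b6⊕b7⊕b10⊕b11⊕b14⊕b15⊕b18⊕b19⊕b22⊕b23⊕b26⊕b27⊕b30⊕b31 = 1⊕1⊕0⊕0⊕0⊕0⊕1⊕0⊕0⊕1⊕0⊕0⊕1⊕0⊕1⊕1 = 1
s4: b4⊕b5⊕b6⊕b7⊕b12⊕b13⊕b14⊕b15⊕b20⊕b21⊕b22⊕b23⊕b28⊕b29⊕b30⊕b31 = 1⊕0⊕0⊕0⊕0⊕1⊕1⊕0⊕1⊕1⊕0⊕0⊕1⊕1⊕1⊕1 = 1
s8: b8⊕b9⊕b10⊕b11⊕b12⊕b13⊕b14⊕b15⊕b24⊕b25⊕b26⊕b27⊕b28⊕b29⊕b30⊕b31 = 1⊕0⊕0⊕0⊕0⊕1⊕1⊕0⊕1⊕0⊕1⊕0⊕1⊕1⊕1⊕1 = 1
s16: b16⊕b17⊕b18⊕b19⊕b20⊕b21⊕b22⊕b23⊕b24⊕b25⊕b26⊕b27⊕b28⊕b29⊕b30⊕b31 = 1⊕1⊕0⊕1⊕1⊕1⊕0⊕0⊕1⊕0⊕1⊕0⊕1⊕1⊕1⊕1 = 1
Syndrome (s16...s1) = 11110 → position 30.

30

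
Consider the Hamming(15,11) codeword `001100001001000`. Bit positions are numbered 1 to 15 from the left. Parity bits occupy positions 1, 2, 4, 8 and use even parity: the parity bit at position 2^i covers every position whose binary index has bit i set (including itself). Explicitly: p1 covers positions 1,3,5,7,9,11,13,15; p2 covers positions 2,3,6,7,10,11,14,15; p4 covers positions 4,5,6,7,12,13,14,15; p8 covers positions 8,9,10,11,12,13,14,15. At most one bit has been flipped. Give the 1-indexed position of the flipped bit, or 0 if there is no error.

2

s1: b1⊕b3⊕b5⊕b7⊕b9⊕b11⊕b13⊕b15 = 0⊕1⊕0⊕0⊕1⊕0⊕0⊕0 = 0
s2: b2⊕b3⊕b6⊕b7⊕b10⊕b11⊕b14⊕b15 = 0⊕1⊕0⊕0⊕0⊕0⊕0⊕0 = 1
s4: b4⊕b5⊕b6⊕b7⊕b12⊕b13⊕b14⊕b15 = 1⊕0⊕0⊕0⊕1⊕0⊕0⊕0 = 0
s8: b8⊕b9⊕b10⊕b11⊕b12⊕b13⊕b14⊕b15 = 0⊕1⊕0⊕0⊕1⊕0⊕0⊕0 = 0
Syndrome (s8...s1) = 0010 → position 2.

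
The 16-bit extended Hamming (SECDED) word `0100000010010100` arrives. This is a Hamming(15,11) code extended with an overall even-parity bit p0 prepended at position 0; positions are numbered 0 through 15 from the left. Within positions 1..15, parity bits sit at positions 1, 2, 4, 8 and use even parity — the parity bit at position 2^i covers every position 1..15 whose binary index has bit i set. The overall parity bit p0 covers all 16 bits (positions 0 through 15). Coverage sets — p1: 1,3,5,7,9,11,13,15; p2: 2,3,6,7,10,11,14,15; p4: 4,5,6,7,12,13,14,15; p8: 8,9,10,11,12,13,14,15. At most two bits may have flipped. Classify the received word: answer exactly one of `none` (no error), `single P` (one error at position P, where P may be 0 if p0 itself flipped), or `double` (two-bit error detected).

s1: b1⊕b3⊕b5⊕b7⊕b9⊕b11⊕b13⊕b15 = 1⊕0⊕0⊕0⊕0⊕1⊕1⊕0 = 1
s2: b2⊕b3⊕b6⊕b7⊕b10⊕b11⊕b14⊕b15 = 0⊕0⊕0⊕0⊕0⊕1⊕0⊕0 = 1
s4: b4⊕b5⊕b6⊕b7⊕b12⊕b13⊕b14⊕b15 = 0⊕0⊕0⊕0⊕0⊕1⊕0⊕0 = 1
s8: b8⊕b9⊕b10⊕b11⊕b12⊕b13⊕b14⊕b15 = 1⊕0⊕0⊕1⊕0⊕1⊕0⊕0 = 1
Syndrome (s8...s1) = 1111 → position 15.
Overall parity (XOR of all 16 bits, including p0): 0⊕1⊕0⊕0⊕0⊕0⊕0⊕0⊕1⊕0⊕0⊕1⊕0⊕1⊕0⊕0 = 0
Overall=0, syndrome position=15 → double-bit error detected (uncorrectable).

double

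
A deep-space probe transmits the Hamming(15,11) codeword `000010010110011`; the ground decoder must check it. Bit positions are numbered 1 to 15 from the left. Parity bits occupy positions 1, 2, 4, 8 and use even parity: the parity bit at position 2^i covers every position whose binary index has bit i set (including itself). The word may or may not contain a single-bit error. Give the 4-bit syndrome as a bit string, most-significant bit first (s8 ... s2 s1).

s1: b1⊕b3⊕b5⊕b7⊕b9⊕b11⊕b13⊕b15 = 0⊕0⊕1⊕0⊕0⊕1⊕0⊕1 = 1
s2: b2⊕b3⊕b6⊕b7⊕b10⊕b11⊕b14⊕b15 = 0⊕0⊕0⊕0⊕1⊕1⊕1⊕1 = 0
s4: b4⊕b5⊕b6⊕b7⊕b12⊕b13⊕b14⊕b15 = 0⊕1⊕0⊕0⊕0⊕0⊕1⊕1 = 1
s8: b8⊕b9⊕b10⊕b11⊕b12⊕b13⊕b14⊕b15 = 1⊕0⊕1⊕1⊕0⊕0⊕1⊕1 = 1
Syndrome (s8...s1) = 1101 → position 13.

1101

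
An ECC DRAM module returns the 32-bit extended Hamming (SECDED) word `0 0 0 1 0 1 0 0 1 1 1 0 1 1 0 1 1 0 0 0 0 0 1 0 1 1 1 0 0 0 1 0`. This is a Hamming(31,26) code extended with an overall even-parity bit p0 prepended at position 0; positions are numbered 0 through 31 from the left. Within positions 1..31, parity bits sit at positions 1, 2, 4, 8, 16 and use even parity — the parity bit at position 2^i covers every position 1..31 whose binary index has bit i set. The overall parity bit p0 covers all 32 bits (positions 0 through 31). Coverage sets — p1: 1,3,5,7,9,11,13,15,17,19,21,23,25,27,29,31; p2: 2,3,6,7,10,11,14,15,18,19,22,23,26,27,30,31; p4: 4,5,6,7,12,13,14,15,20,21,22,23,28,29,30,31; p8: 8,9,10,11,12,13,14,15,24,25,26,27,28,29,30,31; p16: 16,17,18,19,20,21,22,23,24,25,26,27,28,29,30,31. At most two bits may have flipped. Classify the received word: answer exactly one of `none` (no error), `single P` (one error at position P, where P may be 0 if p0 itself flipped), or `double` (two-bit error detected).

s1: b1⊕b3⊕b5⊕b7⊕b9⊕b11⊕b13⊕b15⊕b17⊕b19⊕b21⊕b23⊕b25⊕b27⊕b29⊕b31 = 0⊕1⊕1⊕0⊕1⊕0⊕1⊕1⊕0⊕0⊕0⊕0⊕1⊕0⊕0⊕0 = 0
s2: b2⊕b3⊕b6⊕b7⊕b10⊕b11⊕b14⊕b15⊕b18⊕b19⊕b22⊕b23⊕b26⊕b27⊕b30⊕b31 = 0⊕1⊕0⊕0⊕1⊕0⊕0⊕1⊕0⊕0⊕1⊕0⊕1⊕0⊕1⊕0 = 0
s4: b4⊕b5⊕b6⊕b7⊕b12⊕b13⊕b14⊕b15⊕b20⊕b21⊕b22⊕b23⊕b28⊕b29⊕b30⊕b31 = 0⊕1⊕0⊕0⊕1⊕1⊕0⊕1⊕0⊕0⊕1⊕0⊕0⊕0⊕1⊕0 = 0
s8: b8⊕b9⊕b10⊕b11⊕b12⊕b13⊕b14⊕b15⊕b24⊕b25⊕b26⊕b27⊕b28⊕b29⊕b30⊕b31 = 1⊕1⊕1⊕0⊕1⊕1⊕0⊕1⊕1⊕1⊕1⊕0⊕0⊕0⊕1⊕0 = 0
s16: b16⊕b17⊕b18⊕b19⊕b20⊕b21⊕b22⊕b23⊕b24⊕b25⊕b26⊕b27⊕b28⊕b29⊕b30⊕b31 = 1⊕0⊕0⊕0⊕0⊕0⊕1⊕0⊕1⊕1⊕1⊕0⊕0⊕0⊕1⊕0 = 0
Syndrome (s16...s1) = 00000 → position 0 (no error).
Overall parity (XOR of all 32 bits, including p0): 0⊕0⊕0⊕1⊕0⊕1⊕0⊕0⊕1⊕1⊕1⊕0⊕1⊕1⊕0⊕1⊕1⊕0⊕0⊕0⊕0⊕0⊕1⊕0⊕1⊕1⊕1⊕0⊕0⊕0⊕1⊕0 = 0
Overall=0, syndrome position=0 → no error.

none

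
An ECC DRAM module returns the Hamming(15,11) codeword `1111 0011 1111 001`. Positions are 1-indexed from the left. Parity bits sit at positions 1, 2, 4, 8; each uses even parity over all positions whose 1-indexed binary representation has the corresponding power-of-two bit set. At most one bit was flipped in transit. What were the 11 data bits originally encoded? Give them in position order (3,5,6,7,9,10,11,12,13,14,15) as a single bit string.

10011111001

s1: b1⊕b3⊕b5⊕b7⊕b9⊕b11⊕b13⊕b15 = 1⊕1⊕0⊕1⊕1⊕1⊕0⊕1 = 0
s2: b2⊕b3⊕b6⊕b7⊕b10⊕b11⊕b14⊕b15 = 1⊕1⊕0⊕1⊕1⊕1⊕0⊕1 = 0
s4: b4⊕b5⊕b6⊕b7⊕b12⊕b13⊕b14⊕b15 = 1⊕0⊕0⊕1⊕1⊕0⊕0⊕1 = 0
s8: b8⊕b9⊕b10⊕b11⊕b12⊕b13⊕b14⊕b15 = 1⊕1⊕1⊕1⊕1⊕0⊕0⊕1 = 0
Syndrome (s8...s1) = 0000 → position 0 (no error).
No correction needed.
Data bits at positions 3,5,6,7,9,10,11,12,13,14,15: 10011111001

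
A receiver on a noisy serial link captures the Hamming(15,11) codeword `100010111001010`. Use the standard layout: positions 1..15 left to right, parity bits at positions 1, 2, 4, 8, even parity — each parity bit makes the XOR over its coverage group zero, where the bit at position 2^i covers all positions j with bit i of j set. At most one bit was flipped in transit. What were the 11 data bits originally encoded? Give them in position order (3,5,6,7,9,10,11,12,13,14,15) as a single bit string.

01011001010

s1: b1⊕b3⊕b5⊕b7⊕b9⊕b11⊕b13⊕b15 = 1⊕0⊕1⊕1⊕1⊕0⊕0⊕0 = 0
s2: b2⊕b3⊕b6⊕b7⊕b10⊕b11⊕b14⊕b15 = 0⊕0⊕0⊕1⊕0⊕0⊕1⊕0 = 0
s4: b4⊕b5⊕b6⊕b7⊕b12⊕b13⊕b14⊕b15 = 0⊕1⊕0⊕1⊕1⊕0⊕1⊕0 = 0
s8: b8⊕b9⊕b10⊕b11⊕b12⊕b13⊕b14⊕b15 = 1⊕1⊕0⊕0⊕1⊕0⊕1⊕0 = 0
Syndrome (s8...s1) = 0000 → position 0 (no error).
No correction needed.
Data bits at positions 3,5,6,7,9,10,11,12,13,14,15: 01011001010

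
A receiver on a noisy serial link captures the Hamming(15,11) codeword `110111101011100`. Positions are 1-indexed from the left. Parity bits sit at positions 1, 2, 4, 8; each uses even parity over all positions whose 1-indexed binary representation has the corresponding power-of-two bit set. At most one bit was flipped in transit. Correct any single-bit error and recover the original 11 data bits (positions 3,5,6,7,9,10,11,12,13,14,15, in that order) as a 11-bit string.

01111011100

s1: b1⊕b3⊕b5⊕b7⊕b9⊕b11⊕b13⊕b15 = 1⊕0⊕1⊕1⊕1⊕1⊕1⊕0 = 0
s2: b2⊕b3⊕b6⊕b7⊕b10⊕b11⊕b14⊕b15 = 1⊕0⊕1⊕1⊕0⊕1⊕0⊕0 = 0
s4: b4⊕b5⊕b6⊕b7⊕b12⊕b13⊕b14⊕b15 = 1⊕1⊕1⊕1⊕1⊕1⊕0⊕0 = 0
s8: b8⊕b9⊕b10⊕b11⊕b12⊕b13⊕b14⊕b15 = 0⊕1⊕0⊕1⊕1⊕1⊕0⊕0 = 0
Syndrome (s8...s1) = 0000 → position 0 (no error).
No correction needed.
Data bits at positions 3,5,6,7,9,10,11,12,13,14,15: 01111011100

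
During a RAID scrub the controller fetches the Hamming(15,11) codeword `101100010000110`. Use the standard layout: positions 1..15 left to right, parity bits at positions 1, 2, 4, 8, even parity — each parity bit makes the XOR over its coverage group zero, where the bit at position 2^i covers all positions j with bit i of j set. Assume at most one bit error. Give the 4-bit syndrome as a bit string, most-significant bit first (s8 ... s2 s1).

s1: b1⊕b3⊕b5⊕b7⊕b9⊕b11⊕b13⊕b15 = 1⊕1⊕0⊕0⊕0⊕0⊕1⊕0 = 1
s2: b2⊕b3⊕b6⊕b7⊕b10⊕b11⊕b14⊕b15 = 0⊕1⊕0⊕0⊕0⊕0⊕1⊕0 = 0
s4: b4⊕b5⊕b6⊕b7⊕b12⊕b13⊕b14⊕b15 = 1⊕0⊕0⊕0⊕0⊕1⊕1⊕0 = 1
s8: b8⊕b9⊕b10⊕b11⊕b12⊕b13⊕b14⊕b15 = 1⊕0⊕0⊕0⊕0⊕1⊕1⊕0 = 1
Syndrome (s8...s1) = 1101 → position 13.

1101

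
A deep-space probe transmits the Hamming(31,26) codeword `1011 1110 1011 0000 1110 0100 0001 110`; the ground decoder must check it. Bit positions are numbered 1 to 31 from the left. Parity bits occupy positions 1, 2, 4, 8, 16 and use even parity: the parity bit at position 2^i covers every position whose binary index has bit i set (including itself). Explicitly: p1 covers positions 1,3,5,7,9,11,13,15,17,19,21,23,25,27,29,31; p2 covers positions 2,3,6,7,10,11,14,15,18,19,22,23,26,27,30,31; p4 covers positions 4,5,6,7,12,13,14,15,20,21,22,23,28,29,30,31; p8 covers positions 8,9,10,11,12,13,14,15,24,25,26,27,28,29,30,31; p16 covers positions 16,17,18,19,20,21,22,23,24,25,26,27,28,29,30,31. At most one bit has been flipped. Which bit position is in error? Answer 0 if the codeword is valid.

s1: b1⊕b3⊕b5⊕b7⊕b9⊕b11⊕b13⊕b15⊕b17⊕b19⊕b21⊕b23⊕b25⊕b27⊕b29⊕b31 = 1⊕1⊕1⊕1⊕1⊕1⊕0⊕0⊕1⊕1⊕0⊕0⊕0⊕0⊕1⊕0 = 1
s2: b2⊕b3⊕b6⊕b7⊕b10⊕b11⊕b14⊕b15⊕b18⊕b19⊕b22⊕b23⊕b26⊕b27⊕b30⊕b31 = 0⊕1⊕1⊕1⊕0⊕1⊕0⊕0⊕1⊕1⊕1⊕0⊕0⊕0⊕1⊕0 = 0
s4: b4⊕b5⊕b6⊕b7⊕b12⊕b13⊕b14⊕b15⊕b20⊕b21⊕b22⊕b23⊕b28⊕b29⊕b30⊕b31 = 1⊕1⊕1⊕1⊕1⊕0⊕0⊕0⊕0⊕0⊕1⊕0⊕1⊕1⊕1⊕0 = 1
s8: b8⊕b9⊕b10⊕b11⊕b12⊕b13⊕b14⊕b15⊕b24⊕b25⊕b26⊕b27⊕b28⊕b29⊕b30⊕b31 = 0⊕1⊕0⊕1⊕1⊕0⊕0⊕0⊕0⊕0⊕0⊕0⊕1⊕1⊕1⊕0 = 0
s16: b16⊕b17⊕b18⊕b19⊕b20⊕b21⊕b22⊕b23⊕b24⊕b25⊕b26⊕b27⊕b28⊕b29⊕b30⊕b31 = 0⊕1⊕1⊕1⊕0⊕0⊕1⊕0⊕0⊕0⊕0⊕0⊕1⊕1⊕1⊕0 = 1
Syndrome (s16...s1) = 10101 → position 21.

21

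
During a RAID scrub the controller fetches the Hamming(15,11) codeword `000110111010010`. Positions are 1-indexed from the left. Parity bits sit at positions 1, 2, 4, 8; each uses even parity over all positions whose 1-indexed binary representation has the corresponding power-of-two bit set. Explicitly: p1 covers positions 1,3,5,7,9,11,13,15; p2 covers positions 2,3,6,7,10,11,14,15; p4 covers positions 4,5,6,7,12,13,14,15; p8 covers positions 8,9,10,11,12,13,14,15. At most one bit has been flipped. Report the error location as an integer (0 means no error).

s1: b1⊕b3⊕b5⊕b7⊕b9⊕b11⊕b13⊕b15 = 0⊕0⊕1⊕1⊕1⊕1⊕0⊕0 = 0
s2: b2⊕b3⊕b6⊕b7⊕b10⊕b11⊕b14⊕b15 = 0⊕0⊕0⊕1⊕0⊕1⊕1⊕0 = 1
s4: b4⊕b5⊕b6⊕b7⊕b12⊕b13⊕b14⊕b15 = 1⊕1⊕0⊕1⊕0⊕0⊕1⊕0 = 0
s8: b8⊕b9⊕b10⊕b11⊕b12⊕b13⊕b14⊕b15 = 1⊕1⊕0⊕1⊕0⊕0⊕1⊕0 = 0
Syndrome (s8...s1) = 0010 → position 2.

2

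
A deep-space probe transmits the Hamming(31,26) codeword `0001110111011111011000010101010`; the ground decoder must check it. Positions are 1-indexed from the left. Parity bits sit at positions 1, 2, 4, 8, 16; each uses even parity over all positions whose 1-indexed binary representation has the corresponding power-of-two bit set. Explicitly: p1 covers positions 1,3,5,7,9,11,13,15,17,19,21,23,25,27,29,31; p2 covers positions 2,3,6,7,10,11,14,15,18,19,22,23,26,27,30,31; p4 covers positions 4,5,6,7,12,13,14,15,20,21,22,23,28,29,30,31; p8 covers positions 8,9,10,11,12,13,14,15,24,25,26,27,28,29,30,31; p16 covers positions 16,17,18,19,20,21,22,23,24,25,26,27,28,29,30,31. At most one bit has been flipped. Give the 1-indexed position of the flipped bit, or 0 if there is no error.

29

s1: b1⊕b3⊕b5⊕b7⊕b9⊕b11⊕b13⊕b15⊕b17⊕b19⊕b21⊕b23⊕b25⊕b27⊕b29⊕b31 = 0⊕0⊕1⊕0⊕1⊕0⊕1⊕1⊕0⊕1⊕0⊕0⊕0⊕0⊕0⊕0 = 1
s2: b2⊕b3⊕b6⊕b7⊕b10⊕b11⊕b14⊕b15⊕b18⊕b19⊕b22⊕b23⊕b26⊕b27⊕b30⊕b31 = 0⊕0⊕1⊕0⊕1⊕0⊕1⊕1⊕1⊕1⊕0⊕0⊕1⊕0⊕1⊕0 = 0
s4: b4⊕b5⊕b6⊕b7⊕b12⊕b13⊕b14⊕b15⊕b20⊕b21⊕b22⊕b23⊕b28⊕b29⊕b30⊕b31 = 1⊕1⊕1⊕0⊕1⊕1⊕1⊕1⊕0⊕0⊕0⊕0⊕1⊕0⊕1⊕0 = 1
s8: b8⊕b9⊕b10⊕b11⊕b12⊕b13⊕b14⊕b15⊕b24⊕b25⊕b26⊕b27⊕b28⊕b29⊕b30⊕b31 = 1⊕1⊕1⊕0⊕1⊕1⊕1⊕1⊕1⊕0⊕1⊕0⊕1⊕0⊕1⊕0 = 1
s16: b16⊕b17⊕b18⊕b19⊕b20⊕b21⊕b22⊕b23⊕b24⊕b25⊕b26⊕b27⊕b28⊕b29⊕b30⊕b31 = 1⊕0⊕1⊕1⊕0⊕0⊕0⊕0⊕1⊕0⊕1⊕0⊕1⊕0⊕1⊕0 = 1
Syndrome (s16...s1) = 11101 → position 29.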